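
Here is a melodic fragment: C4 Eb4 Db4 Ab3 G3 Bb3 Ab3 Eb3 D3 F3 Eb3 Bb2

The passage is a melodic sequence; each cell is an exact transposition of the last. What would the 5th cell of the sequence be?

Taking 4-note groups, the heads are C4, G3, D3: the pattern moves down a 4th.
Carrying on: A2 → E2.
From E2 the exact shape gives E2 G2 F2 C2.

E2 G2 F2 C2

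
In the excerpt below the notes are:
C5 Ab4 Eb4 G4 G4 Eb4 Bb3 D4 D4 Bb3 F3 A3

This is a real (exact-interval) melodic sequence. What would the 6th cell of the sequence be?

The 4-note cells begin on C5, G4, D4 — each down a 4th from the last.
Continuing the starts: A3 → E3 → B2.
So cell 6 is B2 G2 D2 F#2.

B2 G2 D2 F#2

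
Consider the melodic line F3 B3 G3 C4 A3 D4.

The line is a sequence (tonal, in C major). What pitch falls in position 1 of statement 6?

With 2-note cells, note 1 of each statement runs F3, G3, A3.
Extending up a 2nd: B3 → C4 → D4.

D4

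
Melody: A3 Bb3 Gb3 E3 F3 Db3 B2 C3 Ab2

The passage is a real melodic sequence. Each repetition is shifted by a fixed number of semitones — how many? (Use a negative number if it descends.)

-5

The 3-note cells begin on A3, E3, B2 — each down a 4th from the last.
A3 to E3 spans -5 semitones.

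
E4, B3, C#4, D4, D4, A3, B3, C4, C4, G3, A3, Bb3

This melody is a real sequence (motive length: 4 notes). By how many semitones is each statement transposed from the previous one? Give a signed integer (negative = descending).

Taking 4-note groups, the heads are E4, D4, C4: the pattern moves down a 2nd.
E4→D4 is 62 − 64 = -2 semitones.

-2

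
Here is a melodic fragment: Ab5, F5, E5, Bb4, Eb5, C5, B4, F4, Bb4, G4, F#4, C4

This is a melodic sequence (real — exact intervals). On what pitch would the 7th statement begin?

Taking 4-note groups, the heads are Ab5, Eb5, Bb4: the pattern moves down a 4th.
Extending the heads down a 4th: F4 → C4 → G3 → D3.

D3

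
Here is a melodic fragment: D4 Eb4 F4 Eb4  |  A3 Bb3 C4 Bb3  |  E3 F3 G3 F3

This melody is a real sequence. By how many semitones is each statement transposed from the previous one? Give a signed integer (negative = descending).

-5

Unit = 4 notes; the statements start on D4, A3, E3, moving down a 4th each time.
D4→A3 is 57 − 62 = -5 semitones.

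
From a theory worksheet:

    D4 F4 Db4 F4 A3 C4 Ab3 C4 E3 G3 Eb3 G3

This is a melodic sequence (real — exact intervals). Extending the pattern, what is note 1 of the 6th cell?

C#2

With 4-note cells, note 1 of each statement runs D4, A3, E3.
Each moves down a 4th. Continuing: B2 → F#2 → C#2.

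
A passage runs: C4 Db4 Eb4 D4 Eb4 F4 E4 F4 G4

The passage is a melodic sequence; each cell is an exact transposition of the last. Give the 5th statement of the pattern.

With a 3-note motive the entries are C4, D4, E4, each up a 2nd from the previous.
Extending up a 2nd: F#4 → G#4.
So cell 5 is G#4 A4 B4.

G#4 A4 B4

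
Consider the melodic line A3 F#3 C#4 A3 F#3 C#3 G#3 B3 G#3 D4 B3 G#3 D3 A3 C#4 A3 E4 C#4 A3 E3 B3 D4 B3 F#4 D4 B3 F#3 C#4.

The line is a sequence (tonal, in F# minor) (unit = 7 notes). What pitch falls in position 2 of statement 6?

The unit is 7 notes. Position-2 pitches of the 4 shown cells: F#3, G#3, A3, B3.
Each moves up a 2nd. Continuing: C#4 → D4.

D4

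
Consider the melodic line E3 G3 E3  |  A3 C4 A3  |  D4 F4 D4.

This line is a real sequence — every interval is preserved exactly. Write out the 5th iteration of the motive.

With a 3-note motive the entries are E3, A3, D4, each up a 4th from the previous.
Continuing the starts: G4 → C5.
From C5 the exact shape gives C5 Eb5 C5.

C5 Eb5 C5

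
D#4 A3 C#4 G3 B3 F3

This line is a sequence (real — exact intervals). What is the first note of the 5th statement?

G3

Unit = 2 notes; the statements start on D#4, C#4, B3, moving down a 2nd each time.
Continuing: A3 → G3. Statement 5 starts on G3.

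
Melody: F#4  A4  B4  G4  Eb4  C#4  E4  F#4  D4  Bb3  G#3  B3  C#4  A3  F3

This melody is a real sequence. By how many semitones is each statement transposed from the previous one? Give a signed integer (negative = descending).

Taking 5-note groups, the heads are F#4, C#4, G#3: the pattern moves down a 4th.
Counting half-steps from F#4 to C#4: -5.

-5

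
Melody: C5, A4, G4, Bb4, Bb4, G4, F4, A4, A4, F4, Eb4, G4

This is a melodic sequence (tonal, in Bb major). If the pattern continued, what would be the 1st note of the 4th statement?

With 4-note cells, note 1 of each statement runs C5, Bb4, A4.
From A4, down a 2nd gives G4.

G4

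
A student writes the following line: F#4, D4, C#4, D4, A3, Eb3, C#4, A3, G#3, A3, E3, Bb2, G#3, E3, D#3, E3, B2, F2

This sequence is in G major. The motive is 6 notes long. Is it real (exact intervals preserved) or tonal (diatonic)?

Each cell has the same semitone pattern (-4, -1, 1, -5, -6) — intervals are preserved exactly.
And C#4 lies outside G major, so the sequence is real rather than tonal.

real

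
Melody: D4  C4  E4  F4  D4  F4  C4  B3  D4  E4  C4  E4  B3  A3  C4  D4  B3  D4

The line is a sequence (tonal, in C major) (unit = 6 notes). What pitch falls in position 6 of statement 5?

Grouping in 6s, the 6th note of each cell is F4, E4, D4.
Carrying that down a 2nd forward: C4 → B3.

B3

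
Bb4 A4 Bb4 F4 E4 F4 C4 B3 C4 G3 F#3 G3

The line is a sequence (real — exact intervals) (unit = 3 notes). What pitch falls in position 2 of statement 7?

The unit is 3 notes. Position-2 pitches of the 4 shown cells: A4, E4, B3, F#3.
Extending down a 4th: C#3 → G#2 → D#2.

D#2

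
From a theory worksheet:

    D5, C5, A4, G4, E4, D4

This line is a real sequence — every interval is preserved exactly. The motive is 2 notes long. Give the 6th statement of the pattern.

C#3 B2

With a 2-note motive the entries are D5, A4, E4, each down a 4th from the previous.
Extending down a 4th: B3 → F#3 → C#3.
From C#3 the exact shape gives C#3 B2.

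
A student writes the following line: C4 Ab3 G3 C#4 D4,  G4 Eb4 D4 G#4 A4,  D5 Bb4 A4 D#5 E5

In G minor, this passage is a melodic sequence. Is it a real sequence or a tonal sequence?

Each cell has the same semitone pattern (-4, -1, 6, 1) — intervals are preserved exactly.
And Ab3 lies outside G minor, so the sequence is real rather than tonal.

real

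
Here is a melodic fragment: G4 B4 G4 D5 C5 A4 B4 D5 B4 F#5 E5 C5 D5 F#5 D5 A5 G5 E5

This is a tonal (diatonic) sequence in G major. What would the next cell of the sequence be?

F#5 A5 F#5 C6 B5 G5

The 6-note cells begin on G4, B4, D5 — each up a 3rd from the last.
Statement 4 starts on F#5 and keeps the same diatonic contour: F#5 A5 F#5 C6 B5 G5.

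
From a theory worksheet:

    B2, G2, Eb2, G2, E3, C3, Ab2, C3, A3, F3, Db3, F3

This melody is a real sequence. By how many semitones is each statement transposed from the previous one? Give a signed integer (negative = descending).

With a 4-note motive the entries are B2, E3, A3, each up a 4th from the previous.
B2 to E3 spans +5 semitones.

5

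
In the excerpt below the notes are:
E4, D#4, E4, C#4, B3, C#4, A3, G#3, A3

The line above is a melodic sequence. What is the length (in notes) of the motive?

9 notes total. Splitting into 3 groups of 3:
E4 D#4 E4 | C#4 B3 C#4 | A3 G#3 A3
Every group is a transposition down a 3rd of the one before; no shorter unit works.

3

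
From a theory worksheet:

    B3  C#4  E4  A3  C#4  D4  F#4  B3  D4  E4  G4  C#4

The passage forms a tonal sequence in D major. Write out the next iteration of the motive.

The 4-note cells begin on B3, C#4, D4 — each up a 2nd from the last.
So cell 4 is E4 F#4 A4 D4.

E4 F#4 A4 D4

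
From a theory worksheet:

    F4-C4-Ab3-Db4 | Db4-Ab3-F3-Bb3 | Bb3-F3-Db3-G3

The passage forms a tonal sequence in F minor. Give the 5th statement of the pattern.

The 4-note cells begin on F4, Db4, Bb3 — each down a 3rd from the last.
Carrying on: G3 → Eb3.
From Eb3 the diatonic shape gives Eb3 Bb2 G2 C3.

Eb3 Bb2 G2 C3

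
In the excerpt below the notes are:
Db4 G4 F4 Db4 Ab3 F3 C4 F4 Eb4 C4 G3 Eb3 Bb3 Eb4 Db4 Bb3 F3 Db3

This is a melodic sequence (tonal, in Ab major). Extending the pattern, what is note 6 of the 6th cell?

Ab2

Grouping in 6s, the 6th note of each cell is F3, Eb3, Db3.
Carrying that down a 2nd forward: C3 → Bb2 → Ab2.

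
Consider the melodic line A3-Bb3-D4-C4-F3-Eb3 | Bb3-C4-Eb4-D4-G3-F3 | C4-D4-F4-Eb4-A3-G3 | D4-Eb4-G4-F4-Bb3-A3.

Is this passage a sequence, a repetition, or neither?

sequence

Each 6-note cell is the previous one transposed up a 2nd.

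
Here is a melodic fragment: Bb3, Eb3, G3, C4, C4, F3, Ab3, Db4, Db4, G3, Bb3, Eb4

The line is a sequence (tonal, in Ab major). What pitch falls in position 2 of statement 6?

C4

With 4-note cells, note 2 of each statement runs Eb3, F3, G3.
Extending up a 2nd: Ab3 → Bb3 → C4.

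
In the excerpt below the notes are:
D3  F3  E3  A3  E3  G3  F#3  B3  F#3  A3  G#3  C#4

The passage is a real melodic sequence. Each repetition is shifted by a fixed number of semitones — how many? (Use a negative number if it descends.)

2

The 4-note cells begin on D3, E3, F#3 — each up a 2nd from the last.
D3 to E3 spans +2 semitones.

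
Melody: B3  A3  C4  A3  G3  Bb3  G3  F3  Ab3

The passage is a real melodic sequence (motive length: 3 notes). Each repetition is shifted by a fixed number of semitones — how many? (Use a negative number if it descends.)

With a 3-note motive the entries are B3, A3, G3, each down a 2nd from the previous.
B3 to A3 spans -2 semitones.

-2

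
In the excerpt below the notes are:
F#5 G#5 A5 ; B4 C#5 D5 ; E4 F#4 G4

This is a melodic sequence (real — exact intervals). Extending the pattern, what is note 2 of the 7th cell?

With 3-note cells, note 2 of each statement runs G#5, C#5, F#4.
Extending down a 5th: B3 → E3 → A2 → D2.

D2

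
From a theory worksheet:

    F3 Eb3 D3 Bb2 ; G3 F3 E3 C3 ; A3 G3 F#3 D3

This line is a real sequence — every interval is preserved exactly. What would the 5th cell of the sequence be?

Taking 4-note groups, the heads are F3, G3, A3: the pattern moves up a 2nd.
Extending up a 2nd: B3 → C#4.
Statement 5 starts on C#4 and keeps the same exact contour: C#4 B3 A#3 F#3.

C#4 B3 A#3 F#3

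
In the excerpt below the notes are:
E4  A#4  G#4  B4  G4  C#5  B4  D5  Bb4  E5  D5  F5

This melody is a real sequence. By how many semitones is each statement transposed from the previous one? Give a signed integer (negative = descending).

Unit = 4 notes; the statements start on E4, G4, Bb4, moving up a 3rd each time.
E4 to G4 spans +3 semitones.

3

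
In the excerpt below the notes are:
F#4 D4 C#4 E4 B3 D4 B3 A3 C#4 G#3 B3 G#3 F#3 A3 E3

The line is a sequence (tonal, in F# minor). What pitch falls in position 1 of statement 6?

Grouping in 5s, the 1st note of each cell is F#4, D4, B3.
Each moves down a 3rd. Continuing: G#3 → E3 → C#3.

C#3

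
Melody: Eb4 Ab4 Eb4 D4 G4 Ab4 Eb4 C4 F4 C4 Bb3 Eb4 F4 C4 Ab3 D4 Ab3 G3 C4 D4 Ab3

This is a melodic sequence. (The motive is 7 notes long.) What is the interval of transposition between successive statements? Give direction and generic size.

The 7-note cells begin on Eb4, C4, Ab3 — each down a 3rd from the last.
From Eb4 to C4: down a 3rd.

down a 3rd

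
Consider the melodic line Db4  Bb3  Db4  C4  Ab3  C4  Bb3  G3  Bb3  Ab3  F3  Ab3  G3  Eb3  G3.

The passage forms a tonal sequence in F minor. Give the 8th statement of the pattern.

Db3 Bb2 Db3

With a 3-note motive the entries are Db4, C4, Bb3, Ab3, G3, each down a 2nd from the previous.
Extending down a 2nd: F3 → Eb3 → Db3.
So cell 8 is Db3 Bb2 Db3.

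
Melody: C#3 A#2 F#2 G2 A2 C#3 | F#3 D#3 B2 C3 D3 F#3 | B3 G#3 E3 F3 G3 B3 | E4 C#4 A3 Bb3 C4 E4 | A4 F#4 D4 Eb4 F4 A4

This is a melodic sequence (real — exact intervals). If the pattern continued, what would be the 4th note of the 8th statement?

Gb5

With 6-note cells, note 4 of each statement runs G2, C3, F3, Bb3, Eb4.
Extending up a 4th: Ab4 → Db5 → Gb5.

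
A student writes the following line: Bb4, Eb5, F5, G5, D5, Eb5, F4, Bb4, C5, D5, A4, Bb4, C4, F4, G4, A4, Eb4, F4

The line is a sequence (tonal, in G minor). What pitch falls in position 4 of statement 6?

F3

The unit is 6 notes. Position-4 pitches of the 3 shown cells: G5, D5, A4.
Extending down a 4th: Eb4 → Bb3 → F3.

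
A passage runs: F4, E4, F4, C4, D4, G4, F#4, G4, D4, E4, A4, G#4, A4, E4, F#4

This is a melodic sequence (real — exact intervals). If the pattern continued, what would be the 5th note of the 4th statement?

G#4

With 5-note cells, note 5 of each statement runs D4, E4, F#4.
From F#4, up a 2nd gives G#4.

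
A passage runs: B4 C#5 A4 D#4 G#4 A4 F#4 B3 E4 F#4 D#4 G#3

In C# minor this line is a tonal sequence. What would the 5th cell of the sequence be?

The 4-note cells begin on B4, G#4, E4 — each down a 3rd from the last.
Continuing the starts: C#4 → A3.
From A3 the diatonic shape gives A3 B3 G#3 C#3.

A3 B3 G#3 C#3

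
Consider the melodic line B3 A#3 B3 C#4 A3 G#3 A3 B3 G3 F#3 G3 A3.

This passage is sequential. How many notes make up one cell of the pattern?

Try groups of 4 (3 cells in 12 notes):
B3 A#3 B3 C#4 | A3 G#3 A3 B3 | G3 F#3 G3 A3
Every group is a transposition down a 2nd of the one before; no shorter unit works.

4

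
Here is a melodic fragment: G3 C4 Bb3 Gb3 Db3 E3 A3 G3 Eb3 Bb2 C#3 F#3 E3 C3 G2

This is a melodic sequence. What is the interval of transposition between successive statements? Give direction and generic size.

down a 3rd

Taking 5-note groups, the heads are G3, E3, C#3: the pattern moves down a 3rd.
G3 to E3 is down a 3rd.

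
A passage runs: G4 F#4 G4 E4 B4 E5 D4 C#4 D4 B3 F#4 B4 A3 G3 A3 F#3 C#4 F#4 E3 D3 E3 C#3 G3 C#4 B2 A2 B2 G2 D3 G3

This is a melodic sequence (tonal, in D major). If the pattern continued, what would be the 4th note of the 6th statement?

The unit is 6 notes. Position-4 pitches of the 5 shown cells: E4, B3, F#3, C#3, G2.
From G2, down a 4th gives D2.

D2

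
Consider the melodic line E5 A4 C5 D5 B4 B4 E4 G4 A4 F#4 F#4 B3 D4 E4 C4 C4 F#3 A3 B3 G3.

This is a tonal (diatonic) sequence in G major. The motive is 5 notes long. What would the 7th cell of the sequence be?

A2 D2 F#2 G2 E2

With a 5-note motive the entries are E5, B4, F#4, C4, each down a 4th from the previous.
Carrying on: G3 → D3 → A2.
So cell 7 is A2 D2 F#2 G2 E2.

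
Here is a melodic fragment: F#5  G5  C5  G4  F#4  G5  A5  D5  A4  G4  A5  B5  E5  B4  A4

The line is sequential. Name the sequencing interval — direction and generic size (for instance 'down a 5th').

Taking 5-note groups, the heads are F#5, G5, A5: the pattern moves up a 2nd.
F#5 to G5 is up a 2nd.

up a 2nd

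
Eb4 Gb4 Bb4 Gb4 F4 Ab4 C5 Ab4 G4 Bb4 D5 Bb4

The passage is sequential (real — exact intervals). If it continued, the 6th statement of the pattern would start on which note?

With a 4-note motive the entries are Eb4, F4, G4, each up a 2nd from the previous.
Continuing: A4 → B4 → C#5. Statement 6 starts on C#5.

C#5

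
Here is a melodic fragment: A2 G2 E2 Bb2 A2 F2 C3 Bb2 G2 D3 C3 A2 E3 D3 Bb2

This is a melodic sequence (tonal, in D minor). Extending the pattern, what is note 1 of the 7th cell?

Grouping in 3s, the 1st note of each cell is A2, Bb2, C3, D3, E3.
Carrying that up a 2nd forward: F3 → G3.

G3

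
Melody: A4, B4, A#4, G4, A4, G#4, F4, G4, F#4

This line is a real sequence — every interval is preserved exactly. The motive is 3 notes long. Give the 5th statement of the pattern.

Unit = 3 notes; the statements start on A4, G4, F4, moving down a 2nd each time.
Carrying on: Eb4 → Db4.
From Db4 the exact shape gives Db4 Eb4 D4.

Db4 Eb4 D4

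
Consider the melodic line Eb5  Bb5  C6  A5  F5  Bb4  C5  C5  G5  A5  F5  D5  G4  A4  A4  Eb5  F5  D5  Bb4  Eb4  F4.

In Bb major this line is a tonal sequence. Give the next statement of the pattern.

F4 C5 D5 Bb4 G4 C4 D4

Taking 7-note groups, the heads are Eb5, C5, A4: the pattern moves down a 3rd.
So cell 4 is F4 C5 D5 Bb4 G4 C4 D4.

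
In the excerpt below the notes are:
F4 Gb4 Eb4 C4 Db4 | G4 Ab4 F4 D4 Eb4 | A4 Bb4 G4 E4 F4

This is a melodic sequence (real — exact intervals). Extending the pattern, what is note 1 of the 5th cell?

C#5

Grouping in 5s, the 1st note of each cell is F4, G4, A4.
Each moves up a 2nd. Continuing: B4 → C#5.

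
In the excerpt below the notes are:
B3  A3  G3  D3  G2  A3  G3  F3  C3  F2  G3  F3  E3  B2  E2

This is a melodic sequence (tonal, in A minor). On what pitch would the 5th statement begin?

E3

The 5-note cells begin on B3, A3, G3 — each down a 2nd from the last.
Continuing: F3 → E3. Statement 5 starts on E3.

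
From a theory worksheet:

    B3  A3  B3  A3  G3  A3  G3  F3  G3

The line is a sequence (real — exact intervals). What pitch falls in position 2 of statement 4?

Eb3

The unit is 3 notes. Position-2 pitches of the 3 shown cells: A3, G3, F3.
From F3, down a 2nd gives Eb3.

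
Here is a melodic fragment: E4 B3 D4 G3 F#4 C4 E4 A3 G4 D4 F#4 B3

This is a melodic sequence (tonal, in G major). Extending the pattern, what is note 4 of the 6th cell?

E4

With 4-note cells, note 4 of each statement runs G3, A3, B3.
Each moves up a 2nd. Continuing: C4 → D4 → E4.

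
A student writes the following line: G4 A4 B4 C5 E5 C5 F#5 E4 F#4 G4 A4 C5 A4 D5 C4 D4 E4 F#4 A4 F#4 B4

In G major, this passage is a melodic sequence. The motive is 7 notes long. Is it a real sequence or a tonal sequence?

tonal

Every note is diatonic to G major.
Cell 1 has +2 semitones from note 2 to 3, but cell 2 has +1 — the interval quality changes while the contour stays the same, which is the hallmark of a tonal sequence.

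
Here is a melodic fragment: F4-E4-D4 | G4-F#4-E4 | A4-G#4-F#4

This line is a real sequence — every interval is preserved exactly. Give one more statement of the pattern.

B4 A#4 G#4

Unit = 3 notes; the statements start on F4, G4, A4, moving up a 2nd each time.
Statement 4 starts on B4 and keeps the same exact contour: B4 A#4 G#4.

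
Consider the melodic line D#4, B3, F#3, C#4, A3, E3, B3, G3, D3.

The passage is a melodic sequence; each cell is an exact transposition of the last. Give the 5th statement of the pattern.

G3 Eb3 Bb2

With a 3-note motive the entries are D#4, C#4, B3, each down a 2nd from the previous.
Carrying on: A3 → G3.
So cell 5 is G3 Eb3 Bb2.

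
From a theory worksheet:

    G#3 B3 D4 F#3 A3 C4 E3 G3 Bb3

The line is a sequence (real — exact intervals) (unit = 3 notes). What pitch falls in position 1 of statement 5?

With 3-note cells, note 1 of each statement runs G#3, F#3, E3.
Carrying that down a 2nd forward: D3 → C3.

C3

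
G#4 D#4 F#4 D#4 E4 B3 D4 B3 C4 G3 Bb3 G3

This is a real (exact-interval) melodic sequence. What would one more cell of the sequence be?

Unit = 4 notes; the statements start on G#4, E4, C4, moving down a 3rd each time.
Statement 4 starts on Ab3 and keeps the same exact contour: Ab3 Eb3 Gb3 Eb3.

Ab3 Eb3 Gb3 Eb3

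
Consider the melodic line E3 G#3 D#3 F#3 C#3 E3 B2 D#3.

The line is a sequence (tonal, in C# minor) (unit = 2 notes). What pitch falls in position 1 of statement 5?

A2

Grouping in 2s, the 1st note of each cell is E3, D#3, C#3, B2.
Each moves down a 2nd; the next is A2.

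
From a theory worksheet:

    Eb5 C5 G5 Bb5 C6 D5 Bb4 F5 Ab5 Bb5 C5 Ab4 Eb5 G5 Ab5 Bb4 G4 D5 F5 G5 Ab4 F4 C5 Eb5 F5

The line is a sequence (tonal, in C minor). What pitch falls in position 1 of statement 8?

With 5-note cells, note 1 of each statement runs Eb5, D5, C5, Bb4, Ab4.
Carrying that down a 2nd forward: G4 → F4 → Eb4.

Eb4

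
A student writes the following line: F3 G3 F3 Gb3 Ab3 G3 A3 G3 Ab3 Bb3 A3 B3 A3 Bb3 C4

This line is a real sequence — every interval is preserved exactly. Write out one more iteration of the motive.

Unit = 5 notes; the statements start on F3, G3, A3, moving up a 2nd each time.
Statement 4 starts on B3 and keeps the same exact contour: B3 C#4 B3 C4 D4.

B3 C#4 B3 C4 D4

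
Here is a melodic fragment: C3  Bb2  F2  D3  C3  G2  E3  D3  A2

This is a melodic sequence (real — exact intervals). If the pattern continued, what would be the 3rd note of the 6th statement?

With 3-note cells, note 3 of each statement runs F2, G2, A2.
Carrying that up a 2nd forward: B2 → C#3 → D#3.

D#3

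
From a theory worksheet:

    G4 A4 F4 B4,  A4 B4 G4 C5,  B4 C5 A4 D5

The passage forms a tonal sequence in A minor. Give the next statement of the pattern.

Taking 4-note groups, the heads are G4, A4, B4: the pattern moves up a 2nd.
So cell 4 is C5 D5 B4 E5.

C5 D5 B4 E5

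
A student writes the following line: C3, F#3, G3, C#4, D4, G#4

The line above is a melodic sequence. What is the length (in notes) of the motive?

2

Try groups of 2 (3 cells in 6 notes):
C3 F#3 | G3 C#4 | D4 G#4
Each cell is the previous one up a 5th — so the unit is 2 notes.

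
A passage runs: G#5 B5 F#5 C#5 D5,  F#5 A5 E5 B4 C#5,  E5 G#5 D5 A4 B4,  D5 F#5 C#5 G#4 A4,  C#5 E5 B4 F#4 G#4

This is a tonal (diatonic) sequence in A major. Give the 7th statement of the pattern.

With a 5-note motive the entries are G#5, F#5, E5, D5, C#5, each down a 2nd from the previous.
Continuing the starts: B4 → A4.
Statement 7 starts on A4 and keeps the same diatonic contour: A4 C#5 G#4 D4 E4.

A4 C#5 G#4 D4 E4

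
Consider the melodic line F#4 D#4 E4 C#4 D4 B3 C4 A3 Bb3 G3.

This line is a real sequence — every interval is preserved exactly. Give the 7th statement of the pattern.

Gb3 Eb3

The 2-note cells begin on F#4, E4, D4, C4, Bb3 — each down a 2nd from the last.
Continuing the starts: Ab3 → Gb3.
From Gb3 the exact shape gives Gb3 Eb3.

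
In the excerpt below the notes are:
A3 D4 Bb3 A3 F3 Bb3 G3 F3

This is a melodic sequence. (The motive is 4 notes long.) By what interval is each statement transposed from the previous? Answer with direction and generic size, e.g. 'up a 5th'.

The 4-note cells begin on A3, F3 — each down a 3rd from the last.
A3 to F3 is down a 3rd.

down a 3rd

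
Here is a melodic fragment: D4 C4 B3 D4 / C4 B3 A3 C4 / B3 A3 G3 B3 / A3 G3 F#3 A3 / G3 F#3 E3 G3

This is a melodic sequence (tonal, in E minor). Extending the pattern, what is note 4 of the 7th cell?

The unit is 4 notes. Position-4 pitches of the 5 shown cells: D4, C4, B3, A3, G3.
Each moves down a 2nd. Continuing: F#3 → E3.

E3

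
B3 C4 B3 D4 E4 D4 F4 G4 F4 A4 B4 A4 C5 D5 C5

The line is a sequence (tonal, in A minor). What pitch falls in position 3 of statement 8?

B5

Grouping in 3s, the 3rd note of each cell is B3, D4, F4, A4, C5.
Extending up a 3rd: E5 → G5 → B5.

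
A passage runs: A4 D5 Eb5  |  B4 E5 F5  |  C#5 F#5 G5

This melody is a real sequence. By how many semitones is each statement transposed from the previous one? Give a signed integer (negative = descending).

Unit = 3 notes; the statements start on A4, B4, C#5, moving up a 2nd each time.
A4 to B4 spans +2 semitones.

2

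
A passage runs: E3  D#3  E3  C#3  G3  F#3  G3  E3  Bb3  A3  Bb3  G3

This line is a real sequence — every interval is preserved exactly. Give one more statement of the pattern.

Db4 C4 Db4 Bb3

With a 4-note motive the entries are E3, G3, Bb3, each up a 3rd from the previous.
So cell 4 is Db4 C4 Db4 Bb3.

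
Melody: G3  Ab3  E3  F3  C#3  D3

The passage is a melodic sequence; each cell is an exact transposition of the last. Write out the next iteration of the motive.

A#2 B2

The 2-note cells begin on G3, E3, C#3 — each down a 3rd from the last.
So cell 4 is A#2 B2.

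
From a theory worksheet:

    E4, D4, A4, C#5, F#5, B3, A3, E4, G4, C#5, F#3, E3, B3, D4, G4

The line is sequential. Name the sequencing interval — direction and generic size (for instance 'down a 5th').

With a 5-note motive the entries are E4, B3, F#3, each down a 4th from the previous.
E4 to B3 is down a 4th.

down a 4th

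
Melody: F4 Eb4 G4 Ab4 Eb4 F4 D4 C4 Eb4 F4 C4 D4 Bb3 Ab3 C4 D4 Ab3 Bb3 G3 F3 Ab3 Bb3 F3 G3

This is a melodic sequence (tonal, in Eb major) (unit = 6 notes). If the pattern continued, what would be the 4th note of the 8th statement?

Grouping in 6s, the 4th note of each cell is Ab4, F4, D4, Bb3.
Extending down a 3rd: G3 → Eb3 → C3 → Ab2.

Ab2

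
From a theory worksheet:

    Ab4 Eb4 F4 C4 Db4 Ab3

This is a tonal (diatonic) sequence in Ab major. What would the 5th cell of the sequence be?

G3 Db3

The 2-note cells begin on Ab4, F4, Db4 — each down a 3rd from the last.
Continuing the starts: Bb3 → G3.
From G3 the diatonic shape gives G3 Db3.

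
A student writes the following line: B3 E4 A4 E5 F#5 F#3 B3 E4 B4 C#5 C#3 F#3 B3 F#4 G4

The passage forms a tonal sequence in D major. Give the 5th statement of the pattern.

With a 5-note motive the entries are B3, F#3, C#3, each down a 4th from the previous.
Continuing the starts: G2 → D2.
Statement 5 starts on D2 and keeps the same diatonic contour: D2 G2 C#3 G3 A3.

D2 G2 C#3 G3 A3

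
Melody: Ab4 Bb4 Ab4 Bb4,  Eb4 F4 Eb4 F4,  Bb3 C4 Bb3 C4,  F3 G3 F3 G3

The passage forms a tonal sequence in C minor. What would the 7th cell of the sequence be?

With a 4-note motive the entries are Ab4, Eb4, Bb3, F3, each down a 4th from the previous.
Continuing the starts: C3 → G2 → D2.
Statement 7 starts on D2 and keeps the same diatonic contour: D2 Eb2 D2 Eb2.

D2 Eb2 D2 Eb2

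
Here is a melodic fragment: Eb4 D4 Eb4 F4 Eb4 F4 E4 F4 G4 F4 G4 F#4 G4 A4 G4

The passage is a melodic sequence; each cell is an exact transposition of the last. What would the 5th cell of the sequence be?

B4 A#4 B4 C#5 B4

With a 5-note motive the entries are Eb4, F4, G4, each up a 2nd from the previous.
Carrying on: A4 → B4.
From B4 the exact shape gives B4 A#4 B4 C#5 B4.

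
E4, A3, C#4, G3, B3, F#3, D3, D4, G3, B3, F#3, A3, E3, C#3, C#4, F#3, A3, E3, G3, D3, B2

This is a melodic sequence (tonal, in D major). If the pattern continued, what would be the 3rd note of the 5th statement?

F#3

The unit is 7 notes. Position-3 pitches of the 3 shown cells: C#4, B3, A3.
Carrying that down a 2nd forward: G3 → F#3.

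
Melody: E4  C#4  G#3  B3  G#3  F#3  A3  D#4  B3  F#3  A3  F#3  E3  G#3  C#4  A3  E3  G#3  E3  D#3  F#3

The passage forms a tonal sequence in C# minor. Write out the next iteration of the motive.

B3 G#3 D#3 F#3 D#3 C#3 E3

Unit = 7 notes; the statements start on E4, D#4, C#4, moving down a 2nd each time.
So cell 4 is B3 G#3 D#3 F#3 D#3 C#3 E3.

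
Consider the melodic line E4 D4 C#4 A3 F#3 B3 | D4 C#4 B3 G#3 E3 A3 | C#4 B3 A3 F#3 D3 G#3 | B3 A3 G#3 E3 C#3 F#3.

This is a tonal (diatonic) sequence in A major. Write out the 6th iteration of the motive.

With a 6-note motive the entries are E4, D4, C#4, B3, each down a 2nd from the previous.
Continuing the starts: A3 → G#3.
From G#3 the diatonic shape gives G#3 F#3 E3 C#3 A2 D3.

G#3 F#3 E3 C#3 A2 D3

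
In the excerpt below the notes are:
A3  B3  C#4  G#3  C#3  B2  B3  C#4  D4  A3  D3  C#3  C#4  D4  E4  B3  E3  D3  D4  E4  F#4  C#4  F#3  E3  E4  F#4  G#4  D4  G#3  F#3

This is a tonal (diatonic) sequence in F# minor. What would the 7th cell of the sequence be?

G#4 A4 B4 F#4 B3 A3

The 6-note cells begin on A3, B3, C#4, D4, E4 — each up a 2nd from the last.
Carrying on: F#4 → G#4.
From G#4 the diatonic shape gives G#4 A4 B4 F#4 B3 A3.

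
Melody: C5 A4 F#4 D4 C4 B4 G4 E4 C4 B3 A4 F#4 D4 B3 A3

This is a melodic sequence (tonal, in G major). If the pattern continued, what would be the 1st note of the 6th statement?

Grouping in 5s, the 1st note of each cell is C5, B4, A4.
Carrying that down a 2nd forward: G4 → F#4 → E4.

E4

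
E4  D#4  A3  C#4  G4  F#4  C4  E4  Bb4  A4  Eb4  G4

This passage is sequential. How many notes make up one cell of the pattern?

Try groups of 4 (3 cells in 12 notes):
E4 D#4 A3 C#4 | G4 F#4 C4 E4 | Bb4 A4 Eb4 G4
Every group is a transposition up a 3rd of the one before; no shorter unit works.

4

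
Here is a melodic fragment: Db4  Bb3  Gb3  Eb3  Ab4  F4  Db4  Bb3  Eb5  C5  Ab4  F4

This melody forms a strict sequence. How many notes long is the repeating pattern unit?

4

12 notes total. Splitting into 3 groups of 4:
Db4 Bb3 Gb3 Eb3 | Ab4 F4 Db4 Bb3 | Eb5 C5 Ab4 F4
That's a consistent up a 5th shift per cell, and no other grouping gives one.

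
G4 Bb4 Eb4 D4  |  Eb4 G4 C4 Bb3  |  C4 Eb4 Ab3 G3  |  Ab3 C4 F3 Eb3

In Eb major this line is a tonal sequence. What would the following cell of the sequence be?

With a 4-note motive the entries are G4, Eb4, C4, Ab3, each down a 3rd from the previous.
Statement 5 starts on F3 and keeps the same diatonic contour: F3 Ab3 D3 C3.

F3 Ab3 D3 C3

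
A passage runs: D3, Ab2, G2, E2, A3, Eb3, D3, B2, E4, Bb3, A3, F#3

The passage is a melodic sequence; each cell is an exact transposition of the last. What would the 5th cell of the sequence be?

With a 4-note motive the entries are D3, A3, E4, each up a 5th from the previous.
Carrying on: B4 → F#5.
Statement 5 starts on F#5 and keeps the same exact contour: F#5 C5 B4 G#4.

F#5 C5 B4 G#4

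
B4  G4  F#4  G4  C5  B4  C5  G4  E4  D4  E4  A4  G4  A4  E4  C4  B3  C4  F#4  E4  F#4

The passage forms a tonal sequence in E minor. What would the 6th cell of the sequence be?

F#3 D3 C3 D3 G3 F#3 G3

Unit = 7 notes; the statements start on B4, G4, E4, moving down a 3rd each time.
Carrying on: C4 → A3 → F#3.
Statement 6 starts on F#3 and keeps the same diatonic contour: F#3 D3 C3 D3 G3 F#3 G3.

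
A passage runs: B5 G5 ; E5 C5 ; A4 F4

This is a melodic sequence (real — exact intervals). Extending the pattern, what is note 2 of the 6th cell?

Ab2

With 2-note cells, note 2 of each statement runs G5, C5, F4.
Extending down a 5th: Bb3 → Eb3 → Ab2.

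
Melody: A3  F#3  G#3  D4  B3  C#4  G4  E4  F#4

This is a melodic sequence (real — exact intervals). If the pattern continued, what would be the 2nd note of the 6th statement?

G5

The unit is 3 notes. Position-2 pitches of the 3 shown cells: F#3, B3, E4.
Carrying that up a 4th forward: A4 → D5 → G5.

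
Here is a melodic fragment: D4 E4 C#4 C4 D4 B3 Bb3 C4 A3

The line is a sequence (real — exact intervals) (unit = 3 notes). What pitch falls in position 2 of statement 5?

The unit is 3 notes. Position-2 pitches of the 3 shown cells: E4, D4, C4.
Each moves down a 2nd. Continuing: Bb3 → Ab3.

Ab3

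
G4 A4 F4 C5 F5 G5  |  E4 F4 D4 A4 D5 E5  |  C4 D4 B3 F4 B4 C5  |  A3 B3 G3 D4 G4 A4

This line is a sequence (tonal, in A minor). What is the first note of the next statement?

F3

With a 6-note motive the entries are G4, E4, C4, A3, each down a 3rd from the previous.
The next head, down a 3rd from A3, is F3.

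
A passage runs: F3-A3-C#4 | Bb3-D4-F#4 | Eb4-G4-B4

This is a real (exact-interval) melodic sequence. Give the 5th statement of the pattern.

With a 3-note motive the entries are F3, Bb3, Eb4, each up a 4th from the previous.
Continuing the starts: Ab4 → Db5.
So cell 5 is Db5 F5 A5.

Db5 F5 A5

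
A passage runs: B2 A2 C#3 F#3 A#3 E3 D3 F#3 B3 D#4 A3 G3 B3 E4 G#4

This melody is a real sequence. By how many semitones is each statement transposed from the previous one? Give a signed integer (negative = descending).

With a 5-note motive the entries are B2, E3, A3, each up a 4th from the previous.
B2 to E3 spans +5 semitones.

5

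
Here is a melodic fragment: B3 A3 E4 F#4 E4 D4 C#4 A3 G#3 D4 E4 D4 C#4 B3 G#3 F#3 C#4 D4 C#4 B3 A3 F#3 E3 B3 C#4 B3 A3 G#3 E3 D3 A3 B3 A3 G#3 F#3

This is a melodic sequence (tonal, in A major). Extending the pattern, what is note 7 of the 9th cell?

The unit is 7 notes. Position-7 pitches of the 5 shown cells: C#4, B3, A3, G#3, F#3.
Carrying that down a 2nd forward: E3 → D3 → C#3 → B2.

B2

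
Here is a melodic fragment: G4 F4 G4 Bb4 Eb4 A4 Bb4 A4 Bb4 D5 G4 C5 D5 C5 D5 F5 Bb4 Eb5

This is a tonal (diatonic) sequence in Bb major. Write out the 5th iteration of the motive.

A5 G5 A5 C6 F5 Bb5

Unit = 6 notes; the statements start on G4, Bb4, D5, moving up a 3rd each time.
Continuing the starts: F5 → A5.
From A5 the diatonic shape gives A5 G5 A5 C6 F5 Bb5.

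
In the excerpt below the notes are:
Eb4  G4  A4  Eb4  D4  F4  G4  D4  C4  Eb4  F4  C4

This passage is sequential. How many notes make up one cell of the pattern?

12 notes total. Splitting into 3 groups of 4:
Eb4 G4 A4 Eb4 | D4 F4 G4 D4 | C4 Eb4 F4 C4
That's a consistent down a 2nd shift per cell, and no other grouping gives one.

4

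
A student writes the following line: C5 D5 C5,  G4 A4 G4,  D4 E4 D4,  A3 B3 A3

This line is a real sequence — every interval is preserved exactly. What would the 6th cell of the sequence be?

With a 3-note motive the entries are C5, G4, D4, A3, each down a 4th from the previous.
Extending down a 4th: E3 → B2.
From B2 the exact shape gives B2 C#3 B2.

B2 C#3 B2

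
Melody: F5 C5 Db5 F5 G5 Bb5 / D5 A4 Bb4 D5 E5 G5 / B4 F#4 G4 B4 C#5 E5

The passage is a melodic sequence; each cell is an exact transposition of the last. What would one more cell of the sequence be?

G#4 D#4 E4 G#4 A#4 C#5

Taking 6-note groups, the heads are F5, D5, B4: the pattern moves down a 3rd.
From G#4 the exact shape gives G#4 D#4 E4 G#4 A#4 C#5.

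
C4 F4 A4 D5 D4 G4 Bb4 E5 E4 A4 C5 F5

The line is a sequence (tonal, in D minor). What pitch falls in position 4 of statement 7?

With 4-note cells, note 4 of each statement runs D5, E5, F5.
Extending up a 2nd: G5 → A5 → Bb5 → C6.

C6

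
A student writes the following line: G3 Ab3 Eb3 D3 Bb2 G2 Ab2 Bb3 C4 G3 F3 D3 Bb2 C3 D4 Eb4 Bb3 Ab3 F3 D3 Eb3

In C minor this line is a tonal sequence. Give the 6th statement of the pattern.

Unit = 7 notes; the statements start on G3, Bb3, D4, moving up a 3rd each time.
Carrying on: F4 → Ab4 → C5.
So cell 6 is C5 D5 Ab4 G4 Eb4 C4 D4.

C5 D5 Ab4 G4 Eb4 C4 D4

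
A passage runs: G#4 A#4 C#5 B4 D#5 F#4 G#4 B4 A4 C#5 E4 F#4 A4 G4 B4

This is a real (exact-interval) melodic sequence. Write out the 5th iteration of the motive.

Taking 5-note groups, the heads are G#4, F#4, E4: the pattern moves down a 2nd.
Continuing the starts: D4 → C4.
So cell 5 is C4 D4 F4 Eb4 G4.

C4 D4 F4 Eb4 G4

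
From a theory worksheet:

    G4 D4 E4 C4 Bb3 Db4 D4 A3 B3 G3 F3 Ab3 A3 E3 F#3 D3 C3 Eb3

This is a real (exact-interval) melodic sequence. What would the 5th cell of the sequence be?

Taking 6-note groups, the heads are G4, D4, A3: the pattern moves down a 4th.
Extending down a 4th: E3 → B2.
From B2 the exact shape gives B2 F#2 G#2 E2 D2 F2.

B2 F#2 G#2 E2 D2 F2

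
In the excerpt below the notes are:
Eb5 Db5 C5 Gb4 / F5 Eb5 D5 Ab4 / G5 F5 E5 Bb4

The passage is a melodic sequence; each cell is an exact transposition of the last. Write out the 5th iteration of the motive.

The 4-note cells begin on Eb5, F5, G5 — each up a 2nd from the last.
Continuing the starts: A5 → B5.
Statement 5 starts on B5 and keeps the same exact contour: B5 A5 G#5 D5.

B5 A5 G#5 D5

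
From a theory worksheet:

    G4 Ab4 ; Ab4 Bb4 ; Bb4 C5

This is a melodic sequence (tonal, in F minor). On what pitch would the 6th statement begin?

The 2-note cells begin on G4, Ab4, Bb4 — each up a 2nd from the last.
Extending the heads up a 2nd: C5 → Db5 → Eb5.

Eb5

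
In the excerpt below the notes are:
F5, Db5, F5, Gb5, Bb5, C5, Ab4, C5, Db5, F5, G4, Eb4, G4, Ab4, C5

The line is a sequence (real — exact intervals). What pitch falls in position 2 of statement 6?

The unit is 5 notes. Position-2 pitches of the 3 shown cells: Db5, Ab4, Eb4.
Carrying that down a 4th forward: Bb3 → F3 → C3.

C3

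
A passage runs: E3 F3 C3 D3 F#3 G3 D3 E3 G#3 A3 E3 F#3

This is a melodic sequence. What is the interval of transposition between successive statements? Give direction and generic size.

Unit = 4 notes; the statements start on E3, F#3, G#3, moving up a 2nd each time.
From E3 to F#3: up a 2nd.

up a 2nd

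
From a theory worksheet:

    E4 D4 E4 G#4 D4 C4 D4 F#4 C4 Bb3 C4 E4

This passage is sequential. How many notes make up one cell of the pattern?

Try groups of 4 (3 cells in 12 notes):
E4 D4 E4 G#4 | D4 C4 D4 F#4 | C4 Bb3 C4 E4
Every group is a transposition down a 2nd of the one before; no shorter unit works.

4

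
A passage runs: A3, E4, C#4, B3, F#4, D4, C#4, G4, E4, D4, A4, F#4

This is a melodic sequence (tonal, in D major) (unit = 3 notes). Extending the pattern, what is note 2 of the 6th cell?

C#5

The unit is 3 notes. Position-2 pitches of the 4 shown cells: E4, F#4, G4, A4.
Each moves up a 2nd. Continuing: B4 → C#5.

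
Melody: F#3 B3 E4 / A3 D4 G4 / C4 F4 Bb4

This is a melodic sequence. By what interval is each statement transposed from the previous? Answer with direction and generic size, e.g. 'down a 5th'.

up a 3rd

Taking 3-note groups, the heads are F#3, A3, C4: the pattern moves up a 3rd.
From F#3 to A3: up a 3rd.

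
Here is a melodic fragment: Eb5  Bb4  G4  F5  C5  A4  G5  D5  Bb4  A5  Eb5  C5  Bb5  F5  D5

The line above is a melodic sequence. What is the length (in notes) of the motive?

3

Try groups of 3 (5 cells in 15 notes):
Eb5 Bb4 G4 | F5 C5 A4 | G5 D5 Bb4 | A5 Eb5 C5 | Bb5 F5 D5
Every group is a transposition up a 2nd of the one before; no shorter unit works.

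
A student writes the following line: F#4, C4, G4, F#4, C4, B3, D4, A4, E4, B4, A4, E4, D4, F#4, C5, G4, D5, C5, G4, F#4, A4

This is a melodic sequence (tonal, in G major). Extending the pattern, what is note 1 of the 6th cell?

B5

Grouping in 7s, the 1st note of each cell is F#4, A4, C5.
Extending up a 3rd: E5 → G5 → B5.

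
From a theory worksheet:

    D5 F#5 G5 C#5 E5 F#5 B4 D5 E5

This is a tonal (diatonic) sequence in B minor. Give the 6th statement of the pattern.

F#4 A4 B4

Taking 3-note groups, the heads are D5, C#5, B4: the pattern moves down a 2nd.
Continuing the starts: A4 → G4 → F#4.
So cell 6 is F#4 A4 B4.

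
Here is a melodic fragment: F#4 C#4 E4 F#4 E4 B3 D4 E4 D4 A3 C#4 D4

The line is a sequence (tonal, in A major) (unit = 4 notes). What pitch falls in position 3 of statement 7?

Grouping in 4s, the 3rd note of each cell is E4, D4, C#4.
Carrying that down a 2nd forward: B3 → A3 → G#3 → F#3.

F#3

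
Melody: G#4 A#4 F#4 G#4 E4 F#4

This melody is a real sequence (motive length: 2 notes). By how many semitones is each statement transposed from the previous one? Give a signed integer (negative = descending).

Taking 2-note groups, the heads are G#4, F#4, E4: the pattern moves down a 2nd.
G#4→F#4 is 66 − 68 = -2 semitones.

-2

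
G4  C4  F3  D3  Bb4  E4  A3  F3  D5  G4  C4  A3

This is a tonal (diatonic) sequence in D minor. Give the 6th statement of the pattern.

The 4-note cells begin on G4, Bb4, D5 — each up a 3rd from the last.
Continuing the starts: F5 → A5 → C6.
Statement 6 starts on C6 and keeps the same diatonic contour: C6 F5 Bb4 G4.

C6 F5 Bb4 G4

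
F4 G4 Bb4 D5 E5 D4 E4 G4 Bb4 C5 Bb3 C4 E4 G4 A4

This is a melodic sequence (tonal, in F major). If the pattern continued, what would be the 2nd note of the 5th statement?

F3

The unit is 5 notes. Position-2 pitches of the 3 shown cells: G4, E4, C4.
Extending down a 3rd: A3 → F3.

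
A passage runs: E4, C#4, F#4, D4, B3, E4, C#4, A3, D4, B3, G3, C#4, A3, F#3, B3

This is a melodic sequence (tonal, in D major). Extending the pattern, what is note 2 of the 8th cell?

C#3

Grouping in 3s, the 2nd note of each cell is C#4, B3, A3, G3, F#3.
Extending down a 2nd: E3 → D3 → C#3.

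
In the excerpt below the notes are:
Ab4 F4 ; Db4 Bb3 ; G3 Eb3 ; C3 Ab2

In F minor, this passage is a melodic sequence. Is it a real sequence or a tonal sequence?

Every note is diatonic to F minor.
Cell 1 has -3 semitones from note 1 to 2, but cell 3 has -4 — the interval quality changes while the contour stays the same, which is the hallmark of a tonal sequence.

tonal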